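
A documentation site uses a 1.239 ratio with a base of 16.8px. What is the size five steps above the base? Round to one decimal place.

A modular type scale is a geometric sequence: sizeₙ = base × rⁿ.
16.8 × 1.239⁵ = 16.8 × 2.91982 ≈ 49.05

49.1px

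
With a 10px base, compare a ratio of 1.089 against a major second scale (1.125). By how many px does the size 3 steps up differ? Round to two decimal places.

1.32px

At 1.089: 10.0 × 1.089³ = 12.9147px
Major second: 10.0 × 1.125³ = 14.2383px
Difference: 14.2383 − 12.9147 = 1.3236px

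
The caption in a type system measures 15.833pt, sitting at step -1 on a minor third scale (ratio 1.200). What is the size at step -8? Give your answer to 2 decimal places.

The gap is -8 − (-1) = -7 steps, so the factor is 1.200^-7.
15.833 ÷ 1.200⁷ = 15.833 ÷ 3.58318 ≈ 4.419

4.42pt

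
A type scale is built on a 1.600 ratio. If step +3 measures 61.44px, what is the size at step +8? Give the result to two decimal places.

The gap is 8 − (3) = 5 steps, so the factor is 1.600^5.
61.44 × 1.600⁵ = 61.44 × 10.48576 ≈ 644.245

644.25px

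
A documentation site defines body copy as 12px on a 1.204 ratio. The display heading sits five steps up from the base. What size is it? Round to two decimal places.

30.36px

A modular type scale is a geometric sequence: sizeₙ = base × rⁿ.
12.0 × 1.204⁵ = 12.0 × 2.53007 ≈ 30.36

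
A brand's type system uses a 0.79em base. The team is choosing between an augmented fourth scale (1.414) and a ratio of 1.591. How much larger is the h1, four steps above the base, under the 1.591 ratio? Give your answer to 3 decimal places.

1.904em

Augmented fourth: 0.79 × 1.414⁴ = 3.15809em
At 1.591: 0.79 × 1.591⁴ = 5.06183em
Difference: 5.06183 − 3.15809 = 1.90374em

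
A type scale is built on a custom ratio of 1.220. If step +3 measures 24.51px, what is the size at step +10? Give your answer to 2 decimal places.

24.51 × 1.220⁷ = 24.51 × 4.02271 ≈ 98.597

98.60px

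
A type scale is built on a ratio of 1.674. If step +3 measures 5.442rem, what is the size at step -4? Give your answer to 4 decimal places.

Moving from step +3 to step -4 is 7 steps down, so divide by r⁷.
5.442 ÷ 1.674⁷ = 5.442 ÷ 36.83733 ≈ 0.1477

0.1477rem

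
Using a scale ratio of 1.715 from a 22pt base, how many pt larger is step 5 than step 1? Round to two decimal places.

Step 1: 22.0 × 1.715 = 37.7300pt
Step 5: 22.0 × 1.715⁵ = 326.3949pt
Difference: 326.3949 − 37.7300 = 288.6649pt

288.66pt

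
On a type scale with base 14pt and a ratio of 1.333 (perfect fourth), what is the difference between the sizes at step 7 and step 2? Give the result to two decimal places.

79.82pt

Step 2: 14.0 × 1.333² = 24.8764pt
Step 7: 14.0 × 1.333⁷ = 104.6982pt
Difference: 104.6982 − 24.8764 = 79.8218pt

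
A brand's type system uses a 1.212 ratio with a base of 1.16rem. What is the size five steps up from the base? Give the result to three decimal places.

3.034rem

Every step multiplies by the scale ratio.
1.16 × 1.212⁵ = 1.16 × 2.61525 ≈ 3.034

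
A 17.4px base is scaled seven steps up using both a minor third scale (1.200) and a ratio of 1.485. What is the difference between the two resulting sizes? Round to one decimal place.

214.8px

Minor third: 17.4 × 1.200⁷ = 62.347px
At 1.485: 17.4 × 1.485⁷ = 277.099px
Difference: 277.099 − 62.347 = 214.752px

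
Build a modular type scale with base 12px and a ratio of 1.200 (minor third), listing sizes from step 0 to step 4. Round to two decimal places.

Step 0: 12px
Step 1: 12.0 × 1.200 = 14.40
Step 2: 12.0 × 1.200² = 17.28
Step 3: 12.0 × 1.200³ = 20.74
Step 4: 12.0 × 1.200⁴ = 24.88

12.00px, 14.40px, 17.28px, 20.74px, 24.88px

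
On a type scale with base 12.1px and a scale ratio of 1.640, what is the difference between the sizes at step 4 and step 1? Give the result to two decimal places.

Step 1: 12.1 × 1.640 = 19.8440px
Step 4: 12.1 × 1.640⁴ = 87.5308px
Difference: 87.5308 − 19.8440 = 67.6868px

67.69px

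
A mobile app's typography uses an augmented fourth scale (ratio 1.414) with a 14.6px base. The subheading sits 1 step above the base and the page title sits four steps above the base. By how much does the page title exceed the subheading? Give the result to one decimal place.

Step 1: 14.6 × 1.414 = 20.644px
Step 4: 14.6 × 1.414⁴ = 58.365px
Difference: 58.365 − 20.644 = 37.721px

37.7px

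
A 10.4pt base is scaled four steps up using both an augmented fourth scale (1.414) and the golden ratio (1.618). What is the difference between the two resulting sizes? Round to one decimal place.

29.7pt

Augmented fourth: 10.4 × 1.414⁴ = 41.575pt
Golden ratio: 10.4 × 1.618⁴ = 71.277pt
Difference: 71.277 − 41.575 = 29.702pt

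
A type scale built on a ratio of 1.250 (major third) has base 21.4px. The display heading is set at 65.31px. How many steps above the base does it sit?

1.250ⁿ = 65.31 / 21.4 = 3.0519
n = ln(3.0519) / ln(1.250) = 1.1158 / 0.2231 ≈ 5.00

5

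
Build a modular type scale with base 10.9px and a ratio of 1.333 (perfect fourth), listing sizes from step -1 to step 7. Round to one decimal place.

Step -1: 10.9 ÷ 1.333 = 8.2
Step 0: 10.9px
Step 1: 10.9 × 1.333 = 14.5
Step 2: 10.9 × 1.333² = 19.4
Step 3: 10.9 × 1.333³ = 25.8
Step 4: 10.9 × 1.333⁴ = 34.4
Step 5: 10.9 × 1.333⁵ = 45.9
Step 6: 10.9 × 1.333⁶ = 61.2
Step 7: 10.9 × 1.333⁷ = 81.5

8.2px, 10.9px, 14.5px, 19.4px, 25.8px, 34.4px, 45.9px, 61.2px, 81.5px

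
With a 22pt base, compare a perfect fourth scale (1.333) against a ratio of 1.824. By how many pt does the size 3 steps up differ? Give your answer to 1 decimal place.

81.4pt

Perfect fourth: 22.0 × 1.333³ = 52.109pt
At 1.824: 22.0 × 1.824³ = 133.505pt
Difference: 133.505 − 52.109 = 81.396pt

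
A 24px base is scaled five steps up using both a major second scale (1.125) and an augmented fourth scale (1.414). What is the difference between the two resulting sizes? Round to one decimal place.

92.4px

Major second: 24.0 × 1.125⁵ = 43.249px
Augmented fourth: 24.0 × 1.414⁵ = 135.662px
Difference: 135.662 − 43.249 = 92.413px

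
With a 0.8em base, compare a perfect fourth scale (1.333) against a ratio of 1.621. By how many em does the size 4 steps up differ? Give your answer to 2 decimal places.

Perfect fourth: 0.8 × 1.333⁴ = 2.5259em
At 1.621: 0.8 × 1.621⁴ = 5.5236em
Difference: 5.5236 − 2.5259 = 2.9977em

3.00em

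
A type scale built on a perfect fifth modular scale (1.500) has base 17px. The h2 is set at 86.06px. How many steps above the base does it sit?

4

1.500ⁿ = 86.06 / 17 = 5.0624
n = ln(5.0624) / ln(1.500) = 1.6218 / 0.4055 ≈ 4.00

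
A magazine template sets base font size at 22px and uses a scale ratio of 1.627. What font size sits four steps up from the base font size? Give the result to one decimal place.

154.2px

Every step multiplies by the scale ratio.
22.0 × 1.627⁴ = 22.0 × 7.00729 ≈ 154.16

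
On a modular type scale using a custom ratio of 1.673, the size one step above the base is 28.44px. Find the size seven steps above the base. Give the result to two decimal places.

The gap is 7 − (1) = 6 steps, so the factor is 1.673^6.
28.44 × 1.673⁶ = 28.44 × 21.92682 ≈ 623.599

623.60px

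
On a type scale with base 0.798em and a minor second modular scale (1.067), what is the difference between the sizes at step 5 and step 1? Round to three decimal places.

0.252em

Step 1: 0.798 × 1.067 = 0.85147em
Step 5: 0.798 × 1.067⁵ = 1.10363em
Difference: 1.10363 − 0.85147 = 0.25216em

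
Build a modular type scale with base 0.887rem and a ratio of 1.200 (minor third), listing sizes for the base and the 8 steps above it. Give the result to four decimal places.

Step 0: 0.887rem
Step 1: 0.887 × 1.200 = 1.0644
Step 2: 0.887 × 1.200² = 1.2773
Step 3: 0.887 × 1.200³ = 1.5327
Step 4: 0.887 × 1.200⁴ = 1.8393
Step 5: 0.887 × 1.200⁵ = 2.2071
Step 6: 0.887 × 1.200⁶ = 2.6486
Step 7: 0.887 × 1.200⁷ = 3.1783
Step 8: 0.887 × 1.200⁸ = 3.8139

0.8870rem, 1.0644rem, 1.2773rem, 1.5327rem, 1.8393rem, 2.2071rem, 2.6486rem, 3.1783rem, 3.8139rem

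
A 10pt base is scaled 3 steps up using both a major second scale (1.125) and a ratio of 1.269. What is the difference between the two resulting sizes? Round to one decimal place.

6.2pt

Major second: 10.0 × 1.125³ = 14.238pt
At 1.269: 10.0 × 1.269³ = 20.435pt
Difference: 20.435 − 14.238 = 6.197pt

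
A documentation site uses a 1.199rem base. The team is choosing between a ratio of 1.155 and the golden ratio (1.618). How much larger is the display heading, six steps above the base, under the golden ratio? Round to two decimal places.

18.67rem

At 1.155: 1.199 × 1.155⁶ = 2.8465rem
Golden ratio: 1.199 × 1.618⁶ = 21.5125rem
Difference: 21.5125 − 2.8465 = 18.6660rem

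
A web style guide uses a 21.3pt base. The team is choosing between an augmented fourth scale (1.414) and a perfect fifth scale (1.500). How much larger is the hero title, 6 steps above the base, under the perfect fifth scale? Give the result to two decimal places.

Augmented fourth: 21.3 × 1.414⁶ = 170.2457pt
Perfect fifth: 21.3 × 1.500⁶ = 242.6203pt
Difference: 242.6203 − 170.2457 = 72.3746pt

72.37pt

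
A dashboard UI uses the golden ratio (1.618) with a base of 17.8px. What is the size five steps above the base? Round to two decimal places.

197.38px

17.8 × 1.618⁵ = 17.8 × 11.08901 ≈ 197.38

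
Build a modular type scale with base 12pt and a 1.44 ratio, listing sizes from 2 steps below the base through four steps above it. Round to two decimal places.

Step -2: 12.0 ÷ 1.44² = 5.79
Step -1: 12.0 ÷ 1.44 = 8.33
Step 0: 12pt
Step 1: 12.0 × 1.44 = 17.28
Step 2: 12.0 × 1.44² = 24.88
Step 3: 12.0 × 1.44³ = 35.83
Step 4: 12.0 × 1.44⁴ = 51.60

5.79pt, 8.33pt, 12.00pt, 17.28pt, 24.88pt, 35.83pt, 51.60pt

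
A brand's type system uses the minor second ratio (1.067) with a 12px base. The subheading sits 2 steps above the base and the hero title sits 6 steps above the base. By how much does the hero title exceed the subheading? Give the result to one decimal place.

4.0px

Step 2: 12.0 × 1.067² = 13.662px
Step 6: 12.0 × 1.067⁶ = 17.708px
Difference: 17.708 − 13.662 = 4.046px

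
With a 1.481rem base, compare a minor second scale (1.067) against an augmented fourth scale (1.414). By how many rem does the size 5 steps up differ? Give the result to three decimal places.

6.323rem

Minor second: 1.481 × 1.067⁵ = 2.04822rem
Augmented fourth: 1.481 × 1.414⁵ = 8.37148rem
Difference: 8.37148 − 2.04822 = 6.32326rem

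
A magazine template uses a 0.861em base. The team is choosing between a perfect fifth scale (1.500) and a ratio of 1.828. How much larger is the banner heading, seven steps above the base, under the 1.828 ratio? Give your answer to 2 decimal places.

44.02em

Perfect fifth: 0.861 × 1.500⁷ = 14.7110em
At 1.828: 0.861 × 1.828⁷ = 58.7268em
Difference: 58.7268 − 14.7110 = 44.0158em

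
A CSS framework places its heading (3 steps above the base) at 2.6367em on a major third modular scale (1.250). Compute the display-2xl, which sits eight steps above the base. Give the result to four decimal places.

8.0466em

2.6367 × 1.250⁵ = 2.6367 × 3.05176 ≈ 8.0466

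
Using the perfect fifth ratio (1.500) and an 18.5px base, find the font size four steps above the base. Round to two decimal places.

93.66px

18.5 × 1.500⁴ = 18.5 × 5.06250 ≈ 93.66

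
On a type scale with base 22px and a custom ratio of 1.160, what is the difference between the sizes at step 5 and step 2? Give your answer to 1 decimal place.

16.6px

Step 2: 22.0 × 1.160² = 29.603px
Step 5: 22.0 × 1.160⁵ = 46.208px
Difference: 46.208 − 29.603 = 16.605px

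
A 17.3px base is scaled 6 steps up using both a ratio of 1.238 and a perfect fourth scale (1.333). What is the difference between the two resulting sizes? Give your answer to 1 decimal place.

At 1.238: 17.3 × 1.238⁶ = 62.283px
Perfect fourth: 17.3 × 1.333⁶ = 97.057px
Difference: 97.057 − 62.283 = 34.774px

34.8px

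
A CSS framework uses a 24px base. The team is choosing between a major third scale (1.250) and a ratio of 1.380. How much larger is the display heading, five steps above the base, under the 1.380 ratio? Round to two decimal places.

Major third: 24.0 × 1.250⁵ = 73.2422px
At 1.380: 24.0 × 1.380⁵ = 120.1176px
Difference: 120.1176 − 73.2422 = 46.8754px

46.88px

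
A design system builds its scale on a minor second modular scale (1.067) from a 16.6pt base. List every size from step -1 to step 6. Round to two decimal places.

Step -1: 16.6 ÷ 1.067 = 15.56
Step 0: 16.6pt
Step 1: 16.6 × 1.067 = 17.71
Step 2: 16.6 × 1.067² = 18.90
Step 3: 16.6 × 1.067³ = 20.17
Step 4: 16.6 × 1.067⁴ = 21.52
Step 5: 16.6 × 1.067⁵ = 22.96
Step 6: 16.6 × 1.067⁶ = 24.50

15.56pt, 16.60pt, 17.71pt, 18.90pt, 20.17pt, 21.52pt, 22.96pt, 24.50pt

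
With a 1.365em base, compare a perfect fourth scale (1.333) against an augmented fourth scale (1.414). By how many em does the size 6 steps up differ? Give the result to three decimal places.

3.252em

Perfect fourth: 1.365 × 1.333⁶ = 7.65797em
Augmented fourth: 1.365 × 1.414⁶ = 10.91011em
Difference: 10.91011 − 7.65797 = 3.25214em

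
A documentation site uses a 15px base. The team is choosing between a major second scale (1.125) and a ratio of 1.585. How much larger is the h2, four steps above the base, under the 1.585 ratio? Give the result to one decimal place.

70.6px

Major second: 15.0 × 1.125⁴ = 24.027px
At 1.585: 15.0 × 1.585⁴ = 94.669px
Difference: 94.669 − 24.027 = 70.642px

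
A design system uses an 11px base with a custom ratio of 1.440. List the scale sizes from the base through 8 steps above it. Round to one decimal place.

Step 0: 11px
Step 1: 11.0 × 1.440 = 15.8
Step 2: 11.0 × 1.440² = 22.8
Step 3: 11.0 × 1.440³ = 32.8
Step 4: 11.0 × 1.440⁴ = 47.3
Step 5: 11.0 × 1.440⁵ = 68.1
Step 6: 11.0 × 1.440⁶ = 98.1
Step 7: 11.0 × 1.440⁷ = 141.2
Step 8: 11.0 × 1.440⁸ = 203.4

11.0px, 15.8px, 22.8px, 32.8px, 47.3px, 68.1px, 98.1px, 141.2px, 203.4px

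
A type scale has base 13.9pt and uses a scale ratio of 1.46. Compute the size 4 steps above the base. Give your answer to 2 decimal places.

63.16pt

Every step multiplies by the scale ratio.
13.9 × 1.46⁴ = 13.9 × 4.54372 ≈ 63.16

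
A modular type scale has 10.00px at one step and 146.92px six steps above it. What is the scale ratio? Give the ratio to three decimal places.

1.565

The ratio satisfies 10.00 × r⁶ = 146.92, so r = (146.92 / 10.00)^(1/6).
r = 14.6920^(1/6) ≈ 1.5650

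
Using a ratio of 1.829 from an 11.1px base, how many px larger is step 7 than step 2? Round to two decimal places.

Step 2: 11.1 × 1.829² = 37.1322px
Step 7: 11.1 × 1.829⁷ = 760.0093px
Difference: 760.0093 − 37.1322 = 722.8771px

722.88px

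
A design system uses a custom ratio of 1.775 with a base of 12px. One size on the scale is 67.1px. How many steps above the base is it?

1.775ⁿ = 67.1 / 12 = 5.5917
n = ln(5.5917) / ln(1.775) = 1.7213 / 0.5738 ≈ 3.00

3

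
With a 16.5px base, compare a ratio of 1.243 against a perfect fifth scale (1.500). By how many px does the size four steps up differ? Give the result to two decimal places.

At 1.243: 16.5 × 1.243⁴ = 39.3884px
Perfect fifth: 16.5 × 1.500⁴ = 83.5312px
Difference: 83.5312 − 39.3884 = 44.1428px

44.14px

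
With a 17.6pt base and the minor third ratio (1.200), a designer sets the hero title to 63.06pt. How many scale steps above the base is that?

1.200ⁿ = 63.06 / 17.6 = 3.5830
n = ln(3.5830) / ln(1.200) = 1.2762 / 0.1823 ≈ 7.00

7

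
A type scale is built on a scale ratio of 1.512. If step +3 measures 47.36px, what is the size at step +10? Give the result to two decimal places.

855.61px

47.36 × 1.512⁷ = 47.36 × 18.06602 ≈ 855.607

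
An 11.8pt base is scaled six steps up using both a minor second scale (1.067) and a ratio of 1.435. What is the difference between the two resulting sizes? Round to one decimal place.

Minor second: 11.8 × 1.067⁶ = 17.413pt
At 1.435: 11.8 × 1.435⁶ = 103.037pt
Difference: 103.037 − 17.413 = 85.624pt

85.6pt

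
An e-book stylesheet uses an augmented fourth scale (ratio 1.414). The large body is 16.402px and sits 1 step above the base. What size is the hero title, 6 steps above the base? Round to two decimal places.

92.71px

Moving from step +1 to step +6 is 5 steps up, so multiply by r⁵.
16.402 × 1.414⁵ = 16.402 × 5.65258 ≈ 92.714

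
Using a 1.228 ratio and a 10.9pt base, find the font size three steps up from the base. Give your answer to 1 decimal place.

10.9 × 1.228³ = 10.9 × 1.85180 ≈ 20.18

20.2pt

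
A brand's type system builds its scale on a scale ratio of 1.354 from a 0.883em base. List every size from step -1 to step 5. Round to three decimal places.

Step -1: 0.883 ÷ 1.354 = 0.652
Step 0: 0.883em
Step 1: 0.883 × 1.354 = 1.196
Step 2: 0.883 × 1.354² = 1.619
Step 3: 0.883 × 1.354³ = 2.192
Step 4: 0.883 × 1.354⁴ = 2.968
Step 5: 0.883 × 1.354⁵ = 4.018

0.652em, 0.883em, 1.196em, 1.619em, 2.192em, 2.968em, 4.018em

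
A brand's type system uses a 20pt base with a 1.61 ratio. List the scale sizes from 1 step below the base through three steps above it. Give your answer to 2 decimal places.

12.42pt, 20.00pt, 32.20pt, 51.84pt, 83.47pt

Step -1: 20.0 ÷ 1.61 = 12.42
Step 0: 20pt
Step 1: 20.0 × 1.61 = 32.20
Step 2: 20.0 × 1.61² = 51.84
Step 3: 20.0 × 1.61³ = 83.47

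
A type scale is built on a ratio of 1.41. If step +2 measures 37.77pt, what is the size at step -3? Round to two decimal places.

37.77 ÷ 1.41⁵ = 37.77 ÷ 5.57308 ≈ 6.777

6.78pt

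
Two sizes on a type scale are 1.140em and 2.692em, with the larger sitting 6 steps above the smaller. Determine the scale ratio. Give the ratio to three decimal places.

1.154

The ratio satisfies 1.140 × r⁶ = 2.692, so r = (2.692 / 1.140)^(1/6).
r = 2.3614^(1/6) ≈ 1.1540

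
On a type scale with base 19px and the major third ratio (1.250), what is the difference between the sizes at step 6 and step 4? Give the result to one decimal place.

Step 4: 19.0 × 1.250⁴ = 46.387px
Step 6: 19.0 × 1.250⁶ = 72.479px
Difference: 72.479 − 46.387 = 26.092px

26.1px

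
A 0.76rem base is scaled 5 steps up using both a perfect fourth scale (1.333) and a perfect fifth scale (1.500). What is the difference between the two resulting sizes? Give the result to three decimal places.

Perfect fourth: 0.76 × 1.333⁵ = 3.19863rem
Perfect fifth: 0.76 × 1.500⁵ = 5.77125rem
Difference: 5.77125 − 3.19863 = 2.57262rem

2.573rem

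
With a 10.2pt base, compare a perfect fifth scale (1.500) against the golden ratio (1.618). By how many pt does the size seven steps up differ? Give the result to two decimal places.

121.83pt

Perfect fifth: 10.2 × 1.500⁷ = 174.2766pt
Golden ratio: 10.2 × 1.618⁷ = 296.1078pt
Difference: 296.1078 − 174.2766 = 121.8312pt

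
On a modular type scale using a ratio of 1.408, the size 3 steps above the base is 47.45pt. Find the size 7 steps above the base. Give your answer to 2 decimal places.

186.49pt

47.45 × 1.408⁴ = 47.45 × 3.93016 ≈ 186.486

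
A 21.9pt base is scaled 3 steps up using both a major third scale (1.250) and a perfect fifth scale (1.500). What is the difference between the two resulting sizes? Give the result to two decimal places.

31.14pt

Major third: 21.9 × 1.250³ = 42.7734pt
Perfect fifth: 21.9 × 1.500³ = 73.9125pt
Difference: 73.9125 − 42.7734 = 31.1391pt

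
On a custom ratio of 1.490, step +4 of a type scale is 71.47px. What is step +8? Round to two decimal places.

352.26px

The gap is 8 − (4) = 4 steps, so the factor is 1.490^4.
71.47 × 1.490⁴ = 71.47 × 4.92884 ≈ 352.264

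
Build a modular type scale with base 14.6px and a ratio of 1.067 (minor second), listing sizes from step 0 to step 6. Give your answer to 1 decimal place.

14.6px, 15.6px, 16.6px, 17.7px, 18.9px, 20.2px, 21.5px

Step 0: 14.6px
Step 1: 14.6 × 1.067 = 15.6
Step 2: 14.6 × 1.067² = 16.6
Step 3: 14.6 × 1.067³ = 17.7
Step 4: 14.6 × 1.067⁴ = 18.9
Step 5: 14.6 × 1.067⁵ = 20.2
Step 6: 14.6 × 1.067⁶ = 21.5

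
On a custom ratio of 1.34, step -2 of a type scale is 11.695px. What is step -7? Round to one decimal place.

11.695 ÷ 1.34⁵ = 11.695 ÷ 4.32040 ≈ 2.707

2.7px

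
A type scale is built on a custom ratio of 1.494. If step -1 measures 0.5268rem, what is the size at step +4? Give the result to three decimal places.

3.921rem

Moving from step -1 to step +4 is 5 steps up, so multiply by r⁵.
0.5268 × 1.494⁵ = 0.5268 × 7.44309 ≈ 3.921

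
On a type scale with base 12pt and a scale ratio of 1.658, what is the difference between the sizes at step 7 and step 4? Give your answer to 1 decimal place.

Step 4: 12.0 × 1.658⁴ = 90.682pt
Step 7: 12.0 × 1.658⁷ = 413.307pt
Difference: 413.307 − 90.682 = 322.625pt

322.6pt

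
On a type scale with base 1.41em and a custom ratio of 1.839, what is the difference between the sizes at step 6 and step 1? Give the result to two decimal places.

51.95em

Step 1: 1.41 × 1.839 = 2.5930em
Step 6: 1.41 × 1.839⁶ = 54.5393em
Difference: 54.5393 − 2.5930 = 51.9463em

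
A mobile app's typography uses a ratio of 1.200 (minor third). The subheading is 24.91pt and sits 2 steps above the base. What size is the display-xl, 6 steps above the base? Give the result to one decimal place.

51.7pt

24.91 × 1.200⁴ = 24.91 × 2.07360 ≈ 51.653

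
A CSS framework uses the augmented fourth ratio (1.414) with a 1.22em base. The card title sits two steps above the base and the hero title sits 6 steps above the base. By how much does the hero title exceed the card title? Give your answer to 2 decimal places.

7.31em

Step 2: 1.22 × 1.414² = 2.4393em
Step 6: 1.22 × 1.414⁶ = 9.7512em
Difference: 9.7512 − 2.4393 = 7.3119em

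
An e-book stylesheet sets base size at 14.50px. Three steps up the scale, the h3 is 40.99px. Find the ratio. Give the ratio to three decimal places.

The ratio satisfies 14.50 × r³ = 40.99, so r = (40.99 / 14.50)^(1/3).
r = 2.8269^(1/3) ≈ 1.4140

1.414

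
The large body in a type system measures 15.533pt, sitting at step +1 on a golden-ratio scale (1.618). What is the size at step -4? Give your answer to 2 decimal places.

1.40pt

15.533 ÷ 1.618⁵ = 15.533 ÷ 11.08901 ≈ 1.401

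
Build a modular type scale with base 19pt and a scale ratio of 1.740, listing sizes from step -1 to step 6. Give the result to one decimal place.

Step -1: 19.0 ÷ 1.740 = 10.9
Step 0: 19pt
Step 1: 19.0 × 1.740 = 33.1
Step 2: 19.0 × 1.740² = 57.5
Step 3: 19.0 × 1.740³ = 100.1
Step 4: 19.0 × 1.740⁴ = 174.2
Step 5: 19.0 × 1.740⁵ = 303.0
Step 6: 19.0 × 1.740⁶ = 527.3

10.9pt, 19.0pt, 33.1pt, 57.5pt, 100.1pt, 174.2pt, 303.0pt, 527.3pt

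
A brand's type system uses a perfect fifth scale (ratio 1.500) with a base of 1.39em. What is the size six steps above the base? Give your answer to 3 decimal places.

15.833em

1.39 × 1.500⁶ = 1.39 × 11.39062 ≈ 15.833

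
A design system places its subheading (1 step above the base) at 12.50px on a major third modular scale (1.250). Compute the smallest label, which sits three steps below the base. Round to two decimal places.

5.12px

12.50 ÷ 1.250⁴ = 12.50 ÷ 2.44141 ≈ 5.120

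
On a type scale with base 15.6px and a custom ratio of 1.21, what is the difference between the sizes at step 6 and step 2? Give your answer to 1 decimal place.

26.1px

Step 2: 15.6 × 1.21² = 22.840px
Step 6: 15.6 × 1.21⁶ = 48.959px
Difference: 48.959 − 22.840 = 26.119px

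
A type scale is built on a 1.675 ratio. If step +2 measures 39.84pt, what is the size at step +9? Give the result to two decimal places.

1473.75pt

39.84 × 1.675⁷ = 39.84 × 36.99165 ≈ 1473.747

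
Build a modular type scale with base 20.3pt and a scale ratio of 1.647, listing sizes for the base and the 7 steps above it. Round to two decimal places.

Step 0: 20.3pt
Step 1: 20.3 × 1.647 = 33.43
Step 2: 20.3 × 1.647² = 55.07
Step 3: 20.3 × 1.647³ = 90.69
Step 4: 20.3 × 1.647⁴ = 149.37
Step 5: 20.3 × 1.647⁵ = 246.02
Step 6: 20.3 × 1.647⁶ = 405.19
Step 7: 20.3 × 1.647⁷ = 667.35

20.30pt, 33.43pt, 55.07pt, 90.69pt, 149.37pt, 246.02pt, 405.19pt, 667.35pt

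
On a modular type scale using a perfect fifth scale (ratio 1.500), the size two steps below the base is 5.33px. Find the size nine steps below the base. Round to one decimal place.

0.3px

The gap is -9 − (-2) = -7 steps, so the factor is 1.500^-7.
5.33 ÷ 1.500⁷ = 5.33 ÷ 17.08594 ≈ 0.312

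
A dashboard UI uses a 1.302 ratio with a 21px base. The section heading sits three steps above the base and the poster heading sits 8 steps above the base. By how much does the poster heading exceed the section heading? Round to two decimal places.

Step 3: 21.0 × 1.302³ = 46.3503px
Step 8: 21.0 × 1.302⁸ = 173.4232px
Difference: 173.4232 − 46.3503 = 127.0729px

127.07px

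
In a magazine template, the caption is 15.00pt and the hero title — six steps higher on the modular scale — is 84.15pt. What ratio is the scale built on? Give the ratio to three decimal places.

The ratio satisfies 15.00 × r⁶ = 84.15, so r = (84.15 / 15.00)^(1/6).
r = 5.6100^(1/6) ≈ 1.3330

1.333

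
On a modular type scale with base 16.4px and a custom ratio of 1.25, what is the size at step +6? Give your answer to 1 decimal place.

62.6px

Each step on a modular scale multiplies by the ratio, so the size n steps from the base is base × ratioⁿ.
16.4 × 1.25⁶ = 16.4 × 3.81470 ≈ 62.56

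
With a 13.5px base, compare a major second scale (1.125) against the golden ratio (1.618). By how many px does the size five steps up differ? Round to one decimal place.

125.4px

Major second: 13.5 × 1.125⁵ = 24.327px
Golden ratio: 13.5 × 1.618⁵ = 149.702px
Difference: 149.702 − 24.327 = 125.375px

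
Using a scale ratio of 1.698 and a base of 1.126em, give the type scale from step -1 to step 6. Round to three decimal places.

0.663em, 1.126em, 1.912em, 3.246em, 5.513em, 9.360em, 15.894em, 26.988em

Step -1: 1.126 ÷ 1.698 = 0.663
Step 0: 1.126em
Step 1: 1.126 × 1.698 = 1.912
Step 2: 1.126 × 1.698² = 3.246
Step 3: 1.126 × 1.698³ = 5.513
Step 4: 1.126 × 1.698⁴ = 9.360
Step 5: 1.126 × 1.698⁵ = 15.894
Step 6: 1.126 × 1.698⁶ = 26.988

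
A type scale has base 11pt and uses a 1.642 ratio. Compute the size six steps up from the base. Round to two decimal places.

215.59pt

11.0 × 1.642⁶ = 11.0 × 19.59923 ≈ 215.59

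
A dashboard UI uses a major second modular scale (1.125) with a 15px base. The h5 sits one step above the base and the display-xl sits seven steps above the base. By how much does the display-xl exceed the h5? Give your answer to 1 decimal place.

Step 1: 15.0 × 1.125 = 16.875px
Step 7: 15.0 × 1.125⁷ = 34.210px
Difference: 34.210 − 16.875 = 17.335px

17.3px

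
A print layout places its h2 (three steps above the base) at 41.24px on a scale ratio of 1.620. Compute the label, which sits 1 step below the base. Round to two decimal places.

41.24 ÷ 1.620⁴ = 41.24 ÷ 6.88748 ≈ 5.988

5.99px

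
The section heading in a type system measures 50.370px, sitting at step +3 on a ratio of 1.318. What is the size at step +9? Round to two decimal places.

50.370 × 1.318⁶ = 50.370 × 5.24195 ≈ 264.037

264.04px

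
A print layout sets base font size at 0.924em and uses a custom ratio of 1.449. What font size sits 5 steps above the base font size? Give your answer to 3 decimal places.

5.902em

0.924 × 1.449⁵ = 0.924 × 6.38766 ≈ 5.902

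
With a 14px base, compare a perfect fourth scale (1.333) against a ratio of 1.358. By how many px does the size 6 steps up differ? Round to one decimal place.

Perfect fourth: 14.0 × 1.333⁶ = 78.543px
At 1.358: 14.0 × 1.358⁶ = 87.806px
Difference: 87.806 − 78.543 = 9.263px

9.3px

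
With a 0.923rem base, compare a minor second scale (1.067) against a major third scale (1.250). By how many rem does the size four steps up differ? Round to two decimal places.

1.06rem

Minor second: 0.923 × 1.067⁴ = 1.1964rem
Major third: 0.923 × 1.250⁴ = 2.2534rem
Difference: 2.2534 − 1.1964 = 1.0570rem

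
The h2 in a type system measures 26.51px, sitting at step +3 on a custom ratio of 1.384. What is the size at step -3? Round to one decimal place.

3.8px

The gap is -3 − (3) = -6 steps, so the factor is 1.384^-6.
26.51 ÷ 1.384⁶ = 26.51 ÷ 7.02775 ≈ 3.772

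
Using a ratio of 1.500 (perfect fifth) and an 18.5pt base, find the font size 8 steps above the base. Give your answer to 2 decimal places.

474.13pt

Every step multiplies by the scale ratio.
18.5 × 1.500⁸ = 18.5 × 25.62891 ≈ 474.13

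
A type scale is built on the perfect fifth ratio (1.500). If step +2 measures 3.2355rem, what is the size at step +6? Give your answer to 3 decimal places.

16.380rem

Moving from step +2 to step +6 is 4 steps up, so multiply by r⁴.
3.2355 × 1.500⁴ = 3.2355 × 5.06250 ≈ 16.380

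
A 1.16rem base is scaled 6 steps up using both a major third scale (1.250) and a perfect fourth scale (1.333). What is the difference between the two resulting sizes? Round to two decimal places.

Major third: 1.16 × 1.250⁶ = 4.4250rem
Perfect fourth: 1.16 × 1.333⁶ = 6.5079rem
Difference: 6.5079 − 4.4250 = 2.0829rem

2.08rem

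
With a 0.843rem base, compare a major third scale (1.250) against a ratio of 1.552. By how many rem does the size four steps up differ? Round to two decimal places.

2.83rem

Major third: 0.843 × 1.250⁴ = 2.0581rem
At 1.552: 0.843 × 1.552⁴ = 4.8910rem
Difference: 4.8910 − 2.0581 = 2.8329rem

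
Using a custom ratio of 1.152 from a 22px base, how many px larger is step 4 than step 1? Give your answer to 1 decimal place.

Step 1: 22.0 × 1.152 = 25.344px
Step 4: 22.0 × 1.152⁴ = 38.747px
Difference: 38.747 − 25.344 = 13.403px

13.4px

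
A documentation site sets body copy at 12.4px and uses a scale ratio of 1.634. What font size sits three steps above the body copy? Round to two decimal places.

A modular type scale is a geometric sequence: sizeₙ = base × rⁿ.
12.4 × 1.634³ = 12.4 × 4.36271 ≈ 54.10

54.10px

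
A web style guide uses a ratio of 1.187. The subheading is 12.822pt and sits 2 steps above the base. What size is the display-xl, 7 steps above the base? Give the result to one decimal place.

30.2pt

12.822 × 1.187⁵ = 12.822 × 2.35642 ≈ 30.214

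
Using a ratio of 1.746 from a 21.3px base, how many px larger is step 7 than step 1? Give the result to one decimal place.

Step 1: 21.3 × 1.746 = 37.190px
Step 7: 21.3 × 1.746⁷ = 1053.633px
Difference: 1053.633 − 37.190 = 1016.443px

1016.4px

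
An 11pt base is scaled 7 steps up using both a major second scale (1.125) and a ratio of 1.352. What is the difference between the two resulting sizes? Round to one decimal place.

65.7pt

Major second: 11.0 × 1.125⁷ = 25.088pt
At 1.352: 11.0 × 1.352⁷ = 90.830pt
Difference: 90.830 − 25.088 = 65.742pt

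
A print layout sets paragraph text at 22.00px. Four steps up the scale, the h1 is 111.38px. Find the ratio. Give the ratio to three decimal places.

The ratio satisfies 22.00 × r⁴ = 111.38, so r = (111.38 / 22.00)^(1/4).
r = 5.0627^(1/4) ≈ 1.5000

1.500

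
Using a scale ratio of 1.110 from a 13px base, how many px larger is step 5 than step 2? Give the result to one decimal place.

Step 2: 13.0 × 1.110² = 16.017px
Step 5: 13.0 × 1.110⁵ = 21.906px
Difference: 21.906 − 16.017 = 5.889px

5.9px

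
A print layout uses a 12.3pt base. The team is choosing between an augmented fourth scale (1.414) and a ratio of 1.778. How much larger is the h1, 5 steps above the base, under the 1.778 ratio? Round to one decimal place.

149.0pt

Augmented fourth: 12.3 × 1.414⁵ = 69.527pt
At 1.778: 12.3 × 1.778⁵ = 218.557pt
Difference: 218.557 − 69.527 = 149.030pt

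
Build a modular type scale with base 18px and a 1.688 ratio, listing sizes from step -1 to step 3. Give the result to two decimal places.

Step -1: 18.0 ÷ 1.688 = 10.66
Step 0: 18px
Step 1: 18.0 × 1.688 = 30.38
Step 2: 18.0 × 1.688² = 51.29
Step 3: 18.0 × 1.688³ = 86.57

10.66px, 18.00px, 30.38px, 51.29px, 86.57px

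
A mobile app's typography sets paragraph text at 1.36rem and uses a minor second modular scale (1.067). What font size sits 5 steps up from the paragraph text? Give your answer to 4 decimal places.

1.8809rem

Every step multiplies by the scale ratio.
1.36 × 1.067⁵ = 1.36 × 1.38300 ≈ 1.8809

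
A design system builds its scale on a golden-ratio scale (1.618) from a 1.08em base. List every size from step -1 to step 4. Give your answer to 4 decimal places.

Step -1: 1.08 ÷ 1.618 = 0.6675
Step 0: 1.08em
Step 1: 1.08 × 1.618 = 1.7474
Step 2: 1.08 × 1.618² = 2.8274
Step 3: 1.08 × 1.618³ = 4.5747
Step 4: 1.08 × 1.618⁴ = 7.4018

0.6675em, 1.0800em, 1.7474em, 2.8274em, 4.5747em, 7.4018em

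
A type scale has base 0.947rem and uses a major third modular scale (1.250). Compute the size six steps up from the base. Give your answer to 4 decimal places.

3.6125rem

A modular type scale is a geometric sequence: sizeₙ = base × rⁿ.
0.947 × 1.250⁶ = 0.947 × 3.81470 ≈ 3.6125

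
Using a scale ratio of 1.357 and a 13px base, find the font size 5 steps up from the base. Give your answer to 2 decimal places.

13.0 × 1.357⁵ = 13.0 × 4.60150 ≈ 59.82

59.82px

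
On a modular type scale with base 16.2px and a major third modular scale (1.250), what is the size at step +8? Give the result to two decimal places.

96.56px

A modular type scale is a geometric sequence: sizeₙ = base × rⁿ.
16.2 × 1.250⁸ = 16.2 × 5.96046 ≈ 96.56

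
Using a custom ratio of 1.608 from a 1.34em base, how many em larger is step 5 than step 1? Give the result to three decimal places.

12.251em

Step 1: 1.34 × 1.608 = 2.15472em
Step 5: 1.34 × 1.608⁵ = 14.40572em
Difference: 14.40572 − 2.15472 = 12.25100em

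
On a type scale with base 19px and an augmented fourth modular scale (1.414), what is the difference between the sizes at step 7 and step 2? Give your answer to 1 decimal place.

176.7px

Step 2: 19.0 × 1.414² = 37.989px
Step 7: 19.0 × 1.414⁷ = 214.733px
Difference: 214.733 − 37.989 = 176.744px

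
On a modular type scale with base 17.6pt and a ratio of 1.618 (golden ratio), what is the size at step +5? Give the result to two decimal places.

195.17pt

17.6 × 1.618⁵ = 17.6 × 11.08901 ≈ 195.17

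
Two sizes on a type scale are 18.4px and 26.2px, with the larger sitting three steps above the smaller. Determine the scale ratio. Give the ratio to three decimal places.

1.125

r³ = 26.2 / 18.4, so r = (26.2/18.4)^(1/3).
r = 1.4239^(1/3) ≈ 1.1250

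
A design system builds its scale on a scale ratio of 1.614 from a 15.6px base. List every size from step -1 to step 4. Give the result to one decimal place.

9.7px, 15.6px, 25.2px, 40.6px, 65.6px, 105.9px

Step -1: 15.6 ÷ 1.614 = 9.7
Step 0: 15.6px
Step 1: 15.6 × 1.614 = 25.2
Step 2: 15.6 × 1.614² = 40.6
Step 3: 15.6 × 1.614³ = 65.6
Step 4: 15.6 × 1.614⁴ = 105.9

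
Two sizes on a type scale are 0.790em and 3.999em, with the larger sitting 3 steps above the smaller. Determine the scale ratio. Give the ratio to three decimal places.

1.717

r³ = 3.999 / 0.790, so r = (3.999/0.790)^(1/3).
r = 5.0620^(1/3) ≈ 1.7170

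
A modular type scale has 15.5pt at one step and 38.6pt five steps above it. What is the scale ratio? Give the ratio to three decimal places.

r⁵ = 38.6 / 15.5, so r = (38.6/15.5)^(1/5).
r = 2.4903^(1/5) ≈ 1.2002

1.200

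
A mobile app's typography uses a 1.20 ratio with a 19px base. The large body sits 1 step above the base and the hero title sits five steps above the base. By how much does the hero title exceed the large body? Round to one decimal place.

Step 1: 19.0 × 1.20 = 22.800px
Step 5: 19.0 × 1.20⁵ = 47.278px
Difference: 47.278 − 22.800 = 24.478px

24.5px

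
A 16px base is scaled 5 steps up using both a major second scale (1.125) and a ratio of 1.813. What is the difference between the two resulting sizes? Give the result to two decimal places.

Major second: 16.0 × 1.125⁵ = 28.8325px
At 1.813: 16.0 × 1.813⁵ = 313.4072px
Difference: 313.4072 − 28.8325 = 284.5747px

284.57px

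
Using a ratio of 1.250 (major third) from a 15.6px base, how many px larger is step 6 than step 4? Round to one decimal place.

21.4px

Step 4: 15.6 × 1.250⁴ = 38.086px
Step 6: 15.6 × 1.250⁶ = 59.509px
Difference: 59.509 − 38.086 = 21.423px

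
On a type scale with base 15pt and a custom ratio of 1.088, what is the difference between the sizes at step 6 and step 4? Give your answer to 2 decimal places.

3.86pt

Step 4: 15.0 × 1.088⁴ = 21.0187pt
Step 6: 15.0 × 1.088⁶ = 24.8808pt
Difference: 24.8808 − 21.0187 = 3.8621pt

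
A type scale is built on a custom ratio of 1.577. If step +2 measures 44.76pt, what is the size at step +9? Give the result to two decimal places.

1085.71pt

Moving from step +2 to step +9 is 7 steps up, so multiply by r⁷.
44.76 × 1.577⁷ = 44.76 × 24.25615 ≈ 1085.705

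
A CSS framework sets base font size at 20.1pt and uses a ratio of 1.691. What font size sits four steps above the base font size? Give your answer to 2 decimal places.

164.35pt

20.1 × 1.691⁴ = 20.1 × 8.17663 ≈ 164.35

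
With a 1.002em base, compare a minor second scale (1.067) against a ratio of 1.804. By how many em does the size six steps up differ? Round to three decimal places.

Minor second: 1.002 × 1.067⁶ = 1.47861em
At 1.804: 1.002 × 1.804⁶ = 34.53718em
Difference: 34.53718 − 1.47861 = 33.05857em

33.059em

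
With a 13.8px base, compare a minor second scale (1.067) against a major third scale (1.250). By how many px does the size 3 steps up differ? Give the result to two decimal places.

10.19px

Minor second: 13.8 × 1.067³ = 16.7638px
Major third: 13.8 × 1.250³ = 26.9531px
Difference: 26.9531 − 16.7638 = 10.1893px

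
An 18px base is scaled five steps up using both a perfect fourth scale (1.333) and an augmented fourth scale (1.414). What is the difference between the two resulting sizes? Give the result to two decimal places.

Perfect fourth: 18.0 × 1.333⁵ = 75.7571px
Augmented fourth: 18.0 × 1.414⁵ = 101.7465px
Difference: 101.7465 − 75.7571 = 25.9894px

25.99px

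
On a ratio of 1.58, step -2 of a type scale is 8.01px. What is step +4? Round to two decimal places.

8.01 × 1.58⁶ = 8.01 × 15.55760 ≈ 124.616

124.62px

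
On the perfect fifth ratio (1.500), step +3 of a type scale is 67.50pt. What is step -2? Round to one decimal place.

Moving from step +3 to step -2 is 5 steps down, so divide by r⁵.
67.50 ÷ 1.500⁵ = 67.50 ÷ 7.59375 ≈ 8.889

8.9pt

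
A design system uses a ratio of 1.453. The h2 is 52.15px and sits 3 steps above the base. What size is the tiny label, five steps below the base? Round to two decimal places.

2.63px

52.15 ÷ 1.453⁸ = 52.15 ÷ 19.86666 ≈ 2.625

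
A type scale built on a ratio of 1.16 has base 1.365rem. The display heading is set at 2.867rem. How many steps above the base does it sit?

1.16ⁿ = 2.867 / 1.365 = 2.1004
n = ln(2.1004) / ln(1.16) = 0.7421 / 0.1484 ≈ 5.00

5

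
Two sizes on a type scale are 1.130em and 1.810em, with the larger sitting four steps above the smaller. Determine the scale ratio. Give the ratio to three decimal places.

1.125

The ratio satisfies 1.130 × r⁴ = 1.810, so r = (1.810 / 1.130)^(1/4).
r = 1.6018^(1/4) ≈ 1.1250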